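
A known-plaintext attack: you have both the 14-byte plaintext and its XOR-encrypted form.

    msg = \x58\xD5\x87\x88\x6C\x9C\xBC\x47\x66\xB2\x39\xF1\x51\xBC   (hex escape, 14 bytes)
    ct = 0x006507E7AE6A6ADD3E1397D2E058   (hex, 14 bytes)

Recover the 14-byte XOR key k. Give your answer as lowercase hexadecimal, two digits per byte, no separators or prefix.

Since ct = msg ⊕ k, XORing both sides with msg gives k = msg ⊕ ct.
byte 0: 58 ^ 00 = 58
byte 1: d5 ^ 65 = b0
byte 2: 87 ^ 07 = 80
byte 3: 88 ^ e7 = 6f
byte 4: 6c ^ ae = c2
byte 5: 9c ^ 6a = f6
byte 6: bc ^ 6a = d6
byte 7: 47 ^ dd = 9a
byte 8: 66 ^ 3e = 58
byte 9: b2 ^ 13 = a1
byte 10: 39 ^ 97 = ae
byte 11: f1 ^ d2 = 23
byte 12: 51 ^ e0 = b1
byte 13: bc ^ 58 = e4

58b0806fc2f6d69a58a1ae23b1e4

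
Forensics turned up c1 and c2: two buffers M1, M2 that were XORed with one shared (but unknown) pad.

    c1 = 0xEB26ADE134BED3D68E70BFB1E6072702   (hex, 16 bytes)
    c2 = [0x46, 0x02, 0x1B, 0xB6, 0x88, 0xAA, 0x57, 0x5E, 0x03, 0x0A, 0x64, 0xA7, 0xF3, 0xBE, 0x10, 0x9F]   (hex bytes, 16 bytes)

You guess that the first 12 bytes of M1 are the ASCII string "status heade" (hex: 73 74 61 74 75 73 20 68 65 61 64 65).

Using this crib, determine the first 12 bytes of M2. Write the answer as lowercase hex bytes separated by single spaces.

First, c1 ⊕ c2 = (M1 ⊕ K) ⊕ (M2 ⊕ K) = M1 ⊕ M2, so the key drops out. Then M2 = (M1 ⊕ M2) ⊕ M1 over the first 12 bytes.
byte 0: (eb xor 46) xor 73 = ad xor 73 = de
byte 1: (26 xor 02) xor 74 = 24 xor 74 = 50
byte 2: (ad xor 1b) xor 61 = b6 xor 61 = d7
byte 3: (e1 xor b6) xor 74 = 57 xor 74 = 23
byte 4: (34 xor 88) xor 75 = bc xor 75 = c9
byte 5: (be xor aa) xor 73 = 14 xor 73 = 67
byte 6: (d3 xor 57) xor 20 = 84 xor 20 = a4
byte 7: (d6 xor 5e) xor 68 = 88 xor 68 = e0
byte 8: (8e xor 03) xor 65 = 8d xor 65 = e8
byte 9: (70 xor 0a) xor 61 = 7a xor 61 = 1b
byte 10: (bf xor 64) xor 64 = db xor 64 = bf
byte 11: (b1 xor a7) xor 65 = 16 xor 65 = 73

de 50 d7 23 c9 67 a4 e0 e8 1b bf 73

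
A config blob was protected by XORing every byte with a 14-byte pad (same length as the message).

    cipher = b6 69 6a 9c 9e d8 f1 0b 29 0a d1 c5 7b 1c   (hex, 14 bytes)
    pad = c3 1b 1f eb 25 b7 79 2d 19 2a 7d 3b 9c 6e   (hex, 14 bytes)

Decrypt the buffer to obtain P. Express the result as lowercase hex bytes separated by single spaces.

75 72 75 77 bb 6f 88 26 30 20 ac fe e7 72

b6 xor c3 = 75
69 xor 1b = 72
6a xor 1f = 75
9c xor eb = 77
9e xor 25 = bb
d8 xor b7 = 6f
f1 xor 79 = 88
0b xor 2d = 26
29 xor 19 = 30
0a xor 2a = 20
d1 xor 7d = ac
c5 xor 3b = fe
7b xor 9c = e7
1c xor 6e = 72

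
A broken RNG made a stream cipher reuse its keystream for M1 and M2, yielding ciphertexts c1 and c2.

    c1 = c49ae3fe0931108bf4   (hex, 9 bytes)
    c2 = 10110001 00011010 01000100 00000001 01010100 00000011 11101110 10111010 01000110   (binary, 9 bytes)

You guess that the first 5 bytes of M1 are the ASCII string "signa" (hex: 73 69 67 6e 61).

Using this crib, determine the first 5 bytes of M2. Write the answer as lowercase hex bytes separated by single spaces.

06 e9 c0 91 3c

First, c1 ⊕ c2 = (M1 ⊕ K) ⊕ (M2 ⊕ K) = M1 ⊕ M2, so the key drops out. Then M2 = (M1 ⊕ M2) ⊕ M1 over the first 5 bytes.
byte 0: (c4 xor b1) xor 73 = 75 xor 73 = 06
byte 1: (9a xor 1a) xor 69 = 80 xor 69 = e9
byte 2: (e3 xor 44) xor 67 = a7 xor 67 = c0
byte 3: (fe xor 01) xor 6e = ff xor 6e = 91
byte 4: (09 xor 54) xor 61 = 5d xor 61 = 3c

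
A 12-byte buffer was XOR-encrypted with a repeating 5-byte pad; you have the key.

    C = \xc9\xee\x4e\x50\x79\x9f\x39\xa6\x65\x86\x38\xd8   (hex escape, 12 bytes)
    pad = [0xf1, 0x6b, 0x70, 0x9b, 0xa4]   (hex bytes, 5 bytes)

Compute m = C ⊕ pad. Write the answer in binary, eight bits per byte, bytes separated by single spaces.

The 5-byte key repeats, so the effective keystream is f1 6b 70 9b a4 f1 6b 70 9b a4 f1 6b.
byte 0: c9 XOR f1 = 38
byte 1: ee XOR 6b = 85
byte 2: 4e XOR 70 = 3e
byte 3: 50 XOR 9b = cb
byte 4: 79 XOR a4 = dd
byte 5: 9f XOR f1 = 6e
byte 6: 39 XOR 6b = 52
byte 7: a6 XOR 70 = d6
byte 8: 65 XOR 9b = fe
byte 9: 86 XOR a4 = 22
byte 10: 38 XOR f1 = c9
byte 11: d8 XOR 6b = b3

00111000 10000101 00111110 11001011 11011101 01101110 01010010 11010110 11111110 00100010 11001001 10110011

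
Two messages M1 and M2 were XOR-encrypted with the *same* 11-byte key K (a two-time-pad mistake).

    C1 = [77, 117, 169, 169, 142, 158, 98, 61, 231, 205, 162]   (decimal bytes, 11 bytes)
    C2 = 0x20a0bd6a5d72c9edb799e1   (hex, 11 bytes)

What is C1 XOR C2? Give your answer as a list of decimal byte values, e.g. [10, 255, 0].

C1 ⊕ C2 = (M1 ⊕ K) ⊕ (M2 ⊕ K) = M1 ⊕ M2 — the shared key cancels under XOR.
4d xor 20 = 6d
75 xor a0 = d5
a9 xor bd = 14
a9 xor 6a = c3
8e xor 5d = d3
9e xor 72 = ec
62 xor c9 = ab
3d xor ed = d0
e7 xor b7 = 50
cd xor 99 = 54
a2 xor e1 = 43

[109, 213, 20, 195, 211, 236, 171, 208, 80, 84, 67]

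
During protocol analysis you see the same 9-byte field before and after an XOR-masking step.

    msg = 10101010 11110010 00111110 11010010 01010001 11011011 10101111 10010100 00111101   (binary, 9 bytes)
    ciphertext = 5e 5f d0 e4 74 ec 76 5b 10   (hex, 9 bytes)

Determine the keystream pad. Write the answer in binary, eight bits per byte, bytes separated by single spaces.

11110100 10101101 11101110 00110110 00100101 00110111 11011001 11001111 00101101

Since ciphertext = msg ⊕ pad, XORing both sides with msg gives pad = msg ⊕ ciphertext.
aa ⊕ 5e = f4
f2 ⊕ 5f = ad
3e ⊕ d0 = ee
d2 ⊕ e4 = 36
51 ⊕ 74 = 25
db ⊕ ec = 37
af ⊕ 76 = d9
94 ⊕ 5b = cf
3d ⊕ 10 = 2d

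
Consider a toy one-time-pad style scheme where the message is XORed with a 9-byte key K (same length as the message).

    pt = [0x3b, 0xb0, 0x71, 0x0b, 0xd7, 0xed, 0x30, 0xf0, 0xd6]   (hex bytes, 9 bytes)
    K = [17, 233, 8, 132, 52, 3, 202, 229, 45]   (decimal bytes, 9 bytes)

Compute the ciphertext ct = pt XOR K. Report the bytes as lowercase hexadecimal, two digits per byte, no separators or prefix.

2a59798fe3eefa15fb

XOR is its own inverse, so applying the key byte-wise gives the result directly.
byte 0: 00111011 ^ 00010001 = 00101010
byte 1: 10110000 ^ 11101001 = 01011001
byte 2: 01110001 ^ 00001000 = 01111001
byte 3: 00001011 ^ 10000100 = 10001111
byte 4: 11010111 ^ 00110100 = 11100011
byte 5: 11101101 ^ 00000011 = 11101110
byte 6: 00110000 ^ 11001010 = 11111010
byte 7: 11110000 ^ 11100101 = 00010101
byte 8: 11010110 ^ 00101101 = 11111011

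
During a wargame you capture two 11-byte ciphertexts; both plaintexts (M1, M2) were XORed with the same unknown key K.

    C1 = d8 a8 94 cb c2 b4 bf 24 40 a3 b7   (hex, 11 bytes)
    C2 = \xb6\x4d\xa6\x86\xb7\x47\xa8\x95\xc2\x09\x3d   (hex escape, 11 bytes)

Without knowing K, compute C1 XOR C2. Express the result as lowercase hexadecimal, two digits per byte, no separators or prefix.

6ee5324d75f317b182aa8a

C1 ⊕ C2 = (M1 ⊕ K) ⊕ (M2 ⊕ K) = M1 ⊕ M2 — the shared key cancels under XOR.
d8 XOR b6 = 6e
a8 XOR 4d = e5
94 XOR a6 = 32
cb XOR 86 = 4d
c2 XOR b7 = 75
b4 XOR 47 = f3
bf XOR a8 = 17
24 XOR 95 = b1
40 XOR c2 = 82
a3 XOR 09 = aa
b7 XOR 3d = 8a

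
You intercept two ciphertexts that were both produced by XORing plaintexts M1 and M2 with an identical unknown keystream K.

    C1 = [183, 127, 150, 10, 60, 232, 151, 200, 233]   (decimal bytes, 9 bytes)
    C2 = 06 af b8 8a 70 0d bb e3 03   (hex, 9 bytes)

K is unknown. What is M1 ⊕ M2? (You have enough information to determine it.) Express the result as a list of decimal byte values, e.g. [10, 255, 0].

C1 ⊕ C2 = (M1 ⊕ K) ⊕ (M2 ⊕ K) = M1 ⊕ M2 — the shared key cancels under XOR.
byte 0: 183 ^   6 = 177
byte 1: 127 ^ 175 = 208
byte 2: 150 ^ 184 =  46
byte 3:  10 ^ 138 = 128
byte 4:  60 ^ 112 =  76
byte 5: 232 ^  13 = 229
byte 6: 151 ^ 187 =  44
byte 7: 200 ^ 227 =  43
byte 8: 233 ^   3 = 234

[177, 208, 46, 128, 76, 229, 44, 43, 234]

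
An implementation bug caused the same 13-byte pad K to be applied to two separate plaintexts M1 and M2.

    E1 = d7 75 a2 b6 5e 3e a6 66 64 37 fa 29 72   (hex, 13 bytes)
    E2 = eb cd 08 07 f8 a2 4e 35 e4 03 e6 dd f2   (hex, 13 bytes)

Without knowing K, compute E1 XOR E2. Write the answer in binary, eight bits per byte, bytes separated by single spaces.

00111100 10111000 10101010 10110001 10100110 10011100 11101000 01010011 10000000 00110100 00011100 11110100 10000000

E1 ⊕ E2 = (M1 ⊕ K) ⊕ (M2 ⊕ K) = M1 ⊕ M2 — the shared key cancels under XOR.
byte 0: d7 XOR eb = 3c
byte 1: 75 XOR cd = b8
byte 2: a2 XOR 08 = aa
byte 3: b6 XOR 07 = b1
byte 4: 5e XOR f8 = a6
byte 5: 3e XOR a2 = 9c
byte 6: a6 XOR 4e = e8
byte 7: 66 XOR 35 = 53
byte 8: 64 XOR e4 = 80
byte 9: 37 XOR 03 = 34
byte 10: fa XOR e6 = 1c
byte 11: 29 XOR dd = f4
byte 12: 72 XOR f2 = 80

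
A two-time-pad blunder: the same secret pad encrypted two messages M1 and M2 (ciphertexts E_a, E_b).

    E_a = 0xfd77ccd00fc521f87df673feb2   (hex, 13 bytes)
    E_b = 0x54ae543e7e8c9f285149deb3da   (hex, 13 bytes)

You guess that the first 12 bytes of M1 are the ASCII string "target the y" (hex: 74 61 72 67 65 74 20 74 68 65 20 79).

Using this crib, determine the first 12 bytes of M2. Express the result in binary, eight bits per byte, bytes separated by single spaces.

First, E_a ⊕ E_b = (M1 ⊕ K) ⊕ (M2 ⊕ K) = M1 ⊕ M2, so the key drops out. Then M2 = (M1 ⊕ M2) ⊕ M1 over the first 12 bytes.
byte 0: (fd xor 54) xor 74 = a9 xor 74 = dd
byte 1: (77 xor ae) xor 61 = d9 xor 61 = b8
byte 2: (cc xor 54) xor 72 = 98 xor 72 = ea
byte 3: (d0 xor 3e) xor 67 = ee xor 67 = 89
byte 4: (0f xor 7e) xor 65 = 71 xor 65 = 14
byte 5: (c5 xor 8c) xor 74 = 49 xor 74 = 3d
byte 6: (21 xor 9f) xor 20 = be xor 20 = 9e
byte 7: (f8 xor 28) xor 74 = d0 xor 74 = a4
byte 8: (7d xor 51) xor 68 = 2c xor 68 = 44
byte 9: (f6 xor 49) xor 65 = bf xor 65 = da
byte 10: (73 xor de) xor 20 = ad xor 20 = 8d
byte 11: (fe xor b3) xor 79 = 4d xor 79 = 34

11011101 10111000 11101010 10001001 00010100 00111101 10011110 10100100 01000100 11011010 10001101 00110100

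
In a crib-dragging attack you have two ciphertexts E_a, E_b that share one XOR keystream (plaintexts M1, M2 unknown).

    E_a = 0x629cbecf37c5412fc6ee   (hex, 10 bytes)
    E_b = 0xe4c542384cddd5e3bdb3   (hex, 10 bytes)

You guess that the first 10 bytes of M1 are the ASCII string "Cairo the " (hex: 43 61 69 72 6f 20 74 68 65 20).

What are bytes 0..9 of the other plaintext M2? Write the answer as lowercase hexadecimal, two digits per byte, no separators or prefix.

c53895851438e0a41e7d

First, E_a ⊕ E_b = (M1 ⊕ K) ⊕ (M2 ⊕ K) = M1 ⊕ M2, so the key drops out. Then M2 = (M1 ⊕ M2) ⊕ M1 over the first 10 bytes.
byte 0: (62 ⊕ e4) ⊕ 43 = 86 ⊕ 43 = c5
byte 1: (9c ⊕ c5) ⊕ 61 = 59 ⊕ 61 = 38
byte 2: (be ⊕ 42) ⊕ 69 = fc ⊕ 69 = 95
byte 3: (cf ⊕ 38) ⊕ 72 = f7 ⊕ 72 = 85
byte 4: (37 ⊕ 4c) ⊕ 6f = 7b ⊕ 6f = 14
byte 5: (c5 ⊕ dd) ⊕ 20 = 18 ⊕ 20 = 38
byte 6: (41 ⊕ d5) ⊕ 74 = 94 ⊕ 74 = e0
byte 7: (2f ⊕ e3) ⊕ 68 = cc ⊕ 68 = a4
byte 8: (c6 ⊕ bd) ⊕ 65 = 7b ⊕ 65 = 1e
byte 9: (ee ⊕ b3) ⊕ 20 = 5d ⊕ 20 = 7d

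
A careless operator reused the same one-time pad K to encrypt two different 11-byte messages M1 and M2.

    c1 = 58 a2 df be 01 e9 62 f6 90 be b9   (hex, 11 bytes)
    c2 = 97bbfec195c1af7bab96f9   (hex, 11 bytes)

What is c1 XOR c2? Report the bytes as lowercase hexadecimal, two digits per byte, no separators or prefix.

cf19217f9428cd8d3b2840

c1 ⊕ c2 = (M1 ⊕ K) ⊕ (M2 ⊕ K) = M1 ⊕ M2 — the shared key cancels under XOR.
58 ⊕ 97 = cf
a2 ⊕ bb = 19
df ⊕ fe = 21
be ⊕ c1 = 7f
01 ⊕ 95 = 94
e9 ⊕ c1 = 28
62 ⊕ af = cd
f6 ⊕ 7b = 8d
90 ⊕ ab = 3b
be ⊕ 96 = 28
b9 ⊕ f9 = 40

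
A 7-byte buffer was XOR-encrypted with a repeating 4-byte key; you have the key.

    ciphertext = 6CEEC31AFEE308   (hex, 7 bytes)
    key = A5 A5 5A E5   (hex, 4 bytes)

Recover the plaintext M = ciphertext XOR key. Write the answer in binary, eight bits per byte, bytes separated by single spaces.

11001001 01001011 10011001 11111111 01011011 01000110 01010010

The 4-byte key repeats, so the effective keystream is a5 a5 5a e5 a5 a5 5a.
byte 0: 108 xor 165 = 201
byte 1: 238 xor 165 =  75
byte 2: 195 xor  90 = 153
byte 3:  26 xor 229 = 255
byte 4: 254 xor 165 =  91
byte 5: 227 xor 165 =  70
byte 6:   8 xor  90 =  82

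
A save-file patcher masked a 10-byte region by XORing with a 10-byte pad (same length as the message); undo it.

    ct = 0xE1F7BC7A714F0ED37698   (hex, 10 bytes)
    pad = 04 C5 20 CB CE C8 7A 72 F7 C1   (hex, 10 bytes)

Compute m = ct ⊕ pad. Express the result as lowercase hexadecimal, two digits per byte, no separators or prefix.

e5329cb1bf8774a18159

11100001 ^ 00000100 = 11100101
11110111 ^ 11000101 = 00110010
10111100 ^ 00100000 = 10011100
01111010 ^ 11001011 = 10110001
01110001 ^ 11001110 = 10111111
01001111 ^ 11001000 = 10000111
00001110 ^ 01111010 = 01110100
11010011 ^ 01110010 = 10100001
01110110 ^ 11110111 = 10000001
10011000 ^ 11000001 = 01011001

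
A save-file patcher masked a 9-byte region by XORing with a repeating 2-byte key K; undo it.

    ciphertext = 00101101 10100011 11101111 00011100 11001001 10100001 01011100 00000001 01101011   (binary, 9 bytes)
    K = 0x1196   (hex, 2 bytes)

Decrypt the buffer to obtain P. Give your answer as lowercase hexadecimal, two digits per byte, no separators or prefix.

3c35fe8ad8374d977a

The 2-byte key repeats, so the effective keystream is 11 96 11 96 11 96 11 96 11.
byte 0: 2d ^ 11 = 3c
byte 1: a3 ^ 96 = 35
byte 2: ef ^ 11 = fe
byte 3: 1c ^ 96 = 8a
byte 4: c9 ^ 11 = d8
byte 5: a1 ^ 96 = 37
byte 6: 5c ^ 11 = 4d
byte 7: 01 ^ 96 = 97
byte 8: 6b ^ 11 = 7a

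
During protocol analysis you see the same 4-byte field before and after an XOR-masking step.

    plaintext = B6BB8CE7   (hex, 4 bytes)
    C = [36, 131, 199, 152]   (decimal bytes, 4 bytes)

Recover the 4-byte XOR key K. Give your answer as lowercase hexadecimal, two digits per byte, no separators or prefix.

92384b7f

Since C = plaintext ⊕ K, XORing both sides with plaintext gives K = plaintext ⊕ C.
182 ^  36 = 146
187 ^ 131 =  56
140 ^ 199 =  75
231 ^ 152 = 127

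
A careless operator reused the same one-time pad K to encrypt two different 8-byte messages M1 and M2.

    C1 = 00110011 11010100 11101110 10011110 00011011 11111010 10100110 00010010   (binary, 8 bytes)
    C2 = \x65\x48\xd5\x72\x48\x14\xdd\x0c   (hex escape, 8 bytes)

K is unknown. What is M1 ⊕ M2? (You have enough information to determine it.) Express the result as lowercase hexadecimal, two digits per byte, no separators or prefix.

C1 ⊕ C2 = (M1 ⊕ K) ⊕ (M2 ⊕ K) = M1 ⊕ M2 — the shared key cancels under XOR.
33 ⊕ 65 = 56
d4 ⊕ 48 = 9c
ee ⊕ d5 = 3b
9e ⊕ 72 = ec
1b ⊕ 48 = 53
fa ⊕ 14 = ee
a6 ⊕ dd = 7b
12 ⊕ 0c = 1e

569c3bec53ee7b1e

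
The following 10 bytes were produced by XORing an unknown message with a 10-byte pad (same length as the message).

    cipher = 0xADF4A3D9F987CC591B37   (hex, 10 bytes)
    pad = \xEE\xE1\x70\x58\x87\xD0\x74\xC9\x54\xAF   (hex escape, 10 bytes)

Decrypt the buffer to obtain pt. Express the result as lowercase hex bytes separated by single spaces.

XOR is its own inverse, so applying the key byte-wise gives the result directly.
ad xor ee = 43
f4 xor e1 = 15
a3 xor 70 = d3
d9 xor 58 = 81
f9 xor 87 = 7e
87 xor d0 = 57
cc xor 74 = b8
59 xor c9 = 90
1b xor 54 = 4f
37 xor af = 98

43 15 d3 81 7e 57 b8 90 4f 98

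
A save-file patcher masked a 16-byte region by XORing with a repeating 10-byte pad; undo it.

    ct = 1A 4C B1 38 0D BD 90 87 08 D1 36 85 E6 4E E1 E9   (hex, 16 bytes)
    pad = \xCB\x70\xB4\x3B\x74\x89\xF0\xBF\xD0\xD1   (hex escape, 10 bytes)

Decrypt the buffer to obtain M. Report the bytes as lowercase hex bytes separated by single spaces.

The 10-byte key repeats, so the effective keystream is cb 70 b4 3b 74 89 f0 bf d0 d1 cb 70 b4 3b 74 89.
byte 0: 1a xor cb = d1
byte 1: 4c xor 70 = 3c
byte 2: b1 xor b4 = 05
byte 3: 38 xor 3b = 03
byte 4: 0d xor 74 = 79
byte 5: bd xor 89 = 34
byte 6: 90 xor f0 = 60
byte 7: 87 xor bf = 38
byte 8: 08 xor d0 = d8
byte 9: d1 xor d1 = 00
byte 10: 36 xor cb = fd
byte 11: 85 xor 70 = f5
byte 12: e6 xor b4 = 52
byte 13: 4e xor 3b = 75
byte 14: e1 xor 74 = 95
byte 15: e9 xor 89 = 60

d1 3c 05 03 79 34 60 38 d8 00 fd f5 52 75 95 60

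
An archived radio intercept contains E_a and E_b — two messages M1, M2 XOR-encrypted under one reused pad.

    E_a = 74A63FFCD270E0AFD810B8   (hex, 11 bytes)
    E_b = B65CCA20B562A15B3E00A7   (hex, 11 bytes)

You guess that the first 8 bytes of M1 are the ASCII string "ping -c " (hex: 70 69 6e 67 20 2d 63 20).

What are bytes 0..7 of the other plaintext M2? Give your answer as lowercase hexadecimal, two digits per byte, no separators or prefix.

First, E_a ⊕ E_b = (M1 ⊕ K) ⊕ (M2 ⊕ K) = M1 ⊕ M2, so the key drops out. Then M2 = (M1 ⊕ M2) ⊕ M1 over the first 8 bytes.
byte 0: (74 xor b6) xor 70 = c2 xor 70 = b2
byte 1: (a6 xor 5c) xor 69 = fa xor 69 = 93
byte 2: (3f xor ca) xor 6e = f5 xor 6e = 9b
byte 3: (fc xor 20) xor 67 = dc xor 67 = bb
byte 4: (d2 xor b5) xor 20 = 67 xor 20 = 47
byte 5: (70 xor 62) xor 2d = 12 xor 2d = 3f
byte 6: (e0 xor a1) xor 63 = 41 xor 63 = 22
byte 7: (af xor 5b) xor 20 = f4 xor 20 = d4

b2939bbb473f22d4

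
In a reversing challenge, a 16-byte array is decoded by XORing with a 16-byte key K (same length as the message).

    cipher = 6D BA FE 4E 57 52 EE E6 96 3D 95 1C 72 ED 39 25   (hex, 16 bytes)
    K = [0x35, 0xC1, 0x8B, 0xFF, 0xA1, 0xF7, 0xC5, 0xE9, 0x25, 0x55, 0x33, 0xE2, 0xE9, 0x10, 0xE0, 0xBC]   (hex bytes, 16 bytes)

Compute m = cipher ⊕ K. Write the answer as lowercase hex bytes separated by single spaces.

byte 0: 01101101 XOR 00110101 = 01011000
byte 1: 10111010 XOR 11000001 = 01111011
byte 2: 11111110 XOR 10001011 = 01110101
byte 3: 01001110 XOR 11111111 = 10110001
byte 4: 01010111 XOR 10100001 = 11110110
byte 5: 01010010 XOR 11110111 = 10100101
byte 6: 11101110 XOR 11000101 = 00101011
byte 7: 11100110 XOR 11101001 = 00001111
byte 8: 10010110 XOR 00100101 = 10110011
byte 9: 00111101 XOR 01010101 = 01101000
byte 10: 10010101 XOR 00110011 = 10100110
byte 11: 00011100 XOR 11100010 = 11111110
byte 12: 01110010 XOR 11101001 = 10011011
byte 13: 11101101 XOR 00010000 = 11111101
byte 14: 00111001 XOR 11100000 = 11011001
byte 15: 00100101 XOR 10111100 = 10011001

58 7b 75 b1 f6 a5 2b 0f b3 68 a6 fe 9b fd d9 99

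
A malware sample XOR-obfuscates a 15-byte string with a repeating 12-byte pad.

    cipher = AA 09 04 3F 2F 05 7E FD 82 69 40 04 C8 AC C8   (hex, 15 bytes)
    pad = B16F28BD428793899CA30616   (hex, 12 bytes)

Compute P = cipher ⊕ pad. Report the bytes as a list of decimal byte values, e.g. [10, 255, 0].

The 12-byte key repeats, so the effective keystream is b1 6f 28 bd 42 87 93 89 9c a3 06 16 b1 6f 28.
byte 0: aa xor b1 = 1b
byte 1: 09 xor 6f = 66
byte 2: 04 xor 28 = 2c
byte 3: 3f xor bd = 82
byte 4: 2f xor 42 = 6d
byte 5: 05 xor 87 = 82
byte 6: 7e xor 93 = ed
byte 7: fd xor 89 = 74
byte 8: 82 xor 9c = 1e
byte 9: 69 xor a3 = ca
byte 10: 40 xor 06 = 46
byte 11: 04 xor 16 = 12
byte 12: c8 xor b1 = 79
byte 13: ac xor 6f = c3
byte 14: c8 xor 28 = e0

[27, 102, 44, 130, 109, 130, 237, 116, 30, 202, 70, 18, 121, 195, 224]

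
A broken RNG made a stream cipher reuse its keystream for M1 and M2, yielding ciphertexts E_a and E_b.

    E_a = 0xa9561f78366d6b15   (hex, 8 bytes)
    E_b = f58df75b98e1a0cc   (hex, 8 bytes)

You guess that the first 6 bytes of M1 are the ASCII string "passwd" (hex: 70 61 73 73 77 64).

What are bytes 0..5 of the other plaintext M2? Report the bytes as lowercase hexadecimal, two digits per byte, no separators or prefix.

First, E_a ⊕ E_b = (M1 ⊕ K) ⊕ (M2 ⊕ K) = M1 ⊕ M2, so the key drops out. Then M2 = (M1 ⊕ M2) ⊕ M1 over the first 6 bytes.
byte 0: (a9 ^ f5) ^ 70 = 5c ^ 70 = 2c
byte 1: (56 ^ 8d) ^ 61 = db ^ 61 = ba
byte 2: (1f ^ f7) ^ 73 = e8 ^ 73 = 9b
byte 3: (78 ^ 5b) ^ 73 = 23 ^ 73 = 50
byte 4: (36 ^ 98) ^ 77 = ae ^ 77 = d9
byte 5: (6d ^ e1) ^ 64 = 8c ^ 64 = e8

2cba9b50d9e8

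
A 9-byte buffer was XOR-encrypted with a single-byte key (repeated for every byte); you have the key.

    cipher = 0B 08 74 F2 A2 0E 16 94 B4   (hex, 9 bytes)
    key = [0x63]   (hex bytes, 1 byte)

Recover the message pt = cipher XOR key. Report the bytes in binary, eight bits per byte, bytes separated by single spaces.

01101000 01101011 00010111 10010001 11000001 01101101 01110101 11110111 11010111

The 1-byte key repeats, so the effective keystream is 63 63 63 63 63 63 63 63 63.
byte 0: 0b xor 63 = 68
byte 1: 08 xor 63 = 6b
byte 2: 74 xor 63 = 17
byte 3: f2 xor 63 = 91
byte 4: a2 xor 63 = c1
byte 5: 0e xor 63 = 6d
byte 6: 16 xor 63 = 75
byte 7: 94 xor 63 = f7
byte 8: b4 xor 63 = d7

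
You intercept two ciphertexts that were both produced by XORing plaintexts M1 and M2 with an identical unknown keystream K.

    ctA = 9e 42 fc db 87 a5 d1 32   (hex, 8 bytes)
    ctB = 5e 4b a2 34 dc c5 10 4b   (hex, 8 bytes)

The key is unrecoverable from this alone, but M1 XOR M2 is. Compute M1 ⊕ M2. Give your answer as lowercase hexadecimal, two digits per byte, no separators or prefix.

ctA ⊕ ctB = (M1 ⊕ K) ⊕ (M2 ⊕ K) = M1 ⊕ M2 — the shared key cancels under XOR.
9e xor 5e = c0
42 xor 4b = 09
fc xor a2 = 5e
db xor 34 = ef
87 xor dc = 5b
a5 xor c5 = 60
d1 xor 10 = c1
32 xor 4b = 79

c0095eef5b60c179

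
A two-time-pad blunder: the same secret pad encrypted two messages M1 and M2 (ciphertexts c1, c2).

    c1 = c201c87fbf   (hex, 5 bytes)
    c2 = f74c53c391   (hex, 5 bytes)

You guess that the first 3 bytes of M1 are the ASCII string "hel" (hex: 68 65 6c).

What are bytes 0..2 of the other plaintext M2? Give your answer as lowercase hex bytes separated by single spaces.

First, c1 ⊕ c2 = (M1 ⊕ K) ⊕ (M2 ⊕ K) = M1 ⊕ M2, so the key drops out. Then M2 = (M1 ⊕ M2) ⊕ M1 over the first 3 bytes.
byte 0: (c2 xor f7) xor 68 = 35 xor 68 = 5d
byte 1: (01 xor 4c) xor 65 = 4d xor 65 = 28
byte 2: (c8 xor 53) xor 6c = 9b xor 6c = f7

5d 28 f7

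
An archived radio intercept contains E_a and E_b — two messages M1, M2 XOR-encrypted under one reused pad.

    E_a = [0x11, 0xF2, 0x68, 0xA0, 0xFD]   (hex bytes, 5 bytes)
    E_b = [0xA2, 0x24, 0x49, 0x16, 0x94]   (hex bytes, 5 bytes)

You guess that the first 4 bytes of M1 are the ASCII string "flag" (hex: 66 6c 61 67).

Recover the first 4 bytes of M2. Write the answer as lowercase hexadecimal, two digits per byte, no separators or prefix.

d5ba40d1

First, E_a ⊕ E_b = (M1 ⊕ K) ⊕ (M2 ⊕ K) = M1 ⊕ M2, so the key drops out. Then M2 = (M1 ⊕ M2) ⊕ M1 over the first 4 bytes.
byte 0: (11 XOR a2) XOR 66 = b3 XOR 66 = d5
byte 1: (f2 XOR 24) XOR 6c = d6 XOR 6c = ba
byte 2: (68 XOR 49) XOR 61 = 21 XOR 61 = 40
byte 3: (a0 XOR 16) XOR 67 = b6 XOR 67 = d1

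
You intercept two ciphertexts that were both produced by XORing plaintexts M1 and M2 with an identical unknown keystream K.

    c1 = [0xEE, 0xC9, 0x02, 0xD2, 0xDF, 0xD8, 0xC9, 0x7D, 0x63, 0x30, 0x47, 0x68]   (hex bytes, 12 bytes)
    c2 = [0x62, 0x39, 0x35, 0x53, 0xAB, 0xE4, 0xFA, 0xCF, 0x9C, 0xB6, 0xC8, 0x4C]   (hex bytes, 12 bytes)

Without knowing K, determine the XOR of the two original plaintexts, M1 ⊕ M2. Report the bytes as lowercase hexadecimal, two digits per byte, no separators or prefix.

8cf03781743c33b2ff868f24

c1 ⊕ c2 = (M1 ⊕ K) ⊕ (M2 ⊕ K) = M1 ⊕ M2 — the shared key cancels under XOR.
11101110 xor 01100010 = 10001100
11001001 xor 00111001 = 11110000
00000010 xor 00110101 = 00110111
11010010 xor 01010011 = 10000001
11011111 xor 10101011 = 01110100
11011000 xor 11100100 = 00111100
11001001 xor 11111010 = 00110011
01111101 xor 11001111 = 10110010
01100011 xor 10011100 = 11111111
00110000 xor 10110110 = 10000110
01000111 xor 11001000 = 10001111
01101000 xor 01001100 = 00100100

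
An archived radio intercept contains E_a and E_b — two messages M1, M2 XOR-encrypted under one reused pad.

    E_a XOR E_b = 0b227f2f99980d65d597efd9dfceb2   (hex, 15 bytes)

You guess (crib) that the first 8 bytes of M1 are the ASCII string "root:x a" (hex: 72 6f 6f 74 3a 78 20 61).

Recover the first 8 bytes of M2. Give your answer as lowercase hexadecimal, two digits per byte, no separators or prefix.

794d105ba3e02d04

Since E_a ⊕ E_b = M1 ⊕ M2, XORing with the guessed M1 bytes yields the corresponding M2 bytes: M2 = (E_a ⊕ E_b) ⊕ M1.
0b ^ 72 = 79
22 ^ 6f = 4d
7f ^ 6f = 10
2f ^ 74 = 5b
99 ^ 3a = a3
98 ^ 78 = e0
0d ^ 20 = 2d
65 ^ 61 = 04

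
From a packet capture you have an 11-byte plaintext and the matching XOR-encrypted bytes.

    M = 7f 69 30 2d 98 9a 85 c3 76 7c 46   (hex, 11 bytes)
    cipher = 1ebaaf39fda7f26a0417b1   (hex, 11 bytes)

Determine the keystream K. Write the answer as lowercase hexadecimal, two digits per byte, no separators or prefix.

Since cipher = M ⊕ K, XORing both sides with M gives K = M ⊕ cipher.
byte 0: 7f ⊕ 1e = 61
byte 1: 69 ⊕ ba = d3
byte 2: 30 ⊕ af = 9f
byte 3: 2d ⊕ 39 = 14
byte 4: 98 ⊕ fd = 65
byte 5: 9a ⊕ a7 = 3d
byte 6: 85 ⊕ f2 = 77
byte 7: c3 ⊕ 6a = a9
byte 8: 76 ⊕ 04 = 72
byte 9: 7c ⊕ 17 = 6b
byte 10: 46 ⊕ b1 = f7

61d39f14653d77a9726bf7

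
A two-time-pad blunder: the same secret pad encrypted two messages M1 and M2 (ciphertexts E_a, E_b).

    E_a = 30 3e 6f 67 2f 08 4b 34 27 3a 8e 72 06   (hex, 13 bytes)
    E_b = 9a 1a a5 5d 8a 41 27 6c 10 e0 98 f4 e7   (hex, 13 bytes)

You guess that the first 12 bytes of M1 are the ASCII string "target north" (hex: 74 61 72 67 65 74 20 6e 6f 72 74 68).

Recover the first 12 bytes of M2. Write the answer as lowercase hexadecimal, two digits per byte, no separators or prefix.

First, E_a ⊕ E_b = (M1 ⊕ K) ⊕ (M2 ⊕ K) = M1 ⊕ M2, so the key drops out. Then M2 = (M1 ⊕ M2) ⊕ M1 over the first 12 bytes.
byte 0: (30 ^ 9a) ^ 74 = aa ^ 74 = de
byte 1: (3e ^ 1a) ^ 61 = 24 ^ 61 = 45
byte 2: (6f ^ a5) ^ 72 = ca ^ 72 = b8
byte 3: (67 ^ 5d) ^ 67 = 3a ^ 67 = 5d
byte 4: (2f ^ 8a) ^ 65 = a5 ^ 65 = c0
byte 5: (08 ^ 41) ^ 74 = 49 ^ 74 = 3d
byte 6: (4b ^ 27) ^ 20 = 6c ^ 20 = 4c
byte 7: (34 ^ 6c) ^ 6e = 58 ^ 6e = 36
byte 8: (27 ^ 10) ^ 6f = 37 ^ 6f = 58
byte 9: (3a ^ e0) ^ 72 = da ^ 72 = a8
byte 10: (8e ^ 98) ^ 74 = 16 ^ 74 = 62
byte 11: (72 ^ f4) ^ 68 = 86 ^ 68 = ee

de45b85dc03d4c3658a862ee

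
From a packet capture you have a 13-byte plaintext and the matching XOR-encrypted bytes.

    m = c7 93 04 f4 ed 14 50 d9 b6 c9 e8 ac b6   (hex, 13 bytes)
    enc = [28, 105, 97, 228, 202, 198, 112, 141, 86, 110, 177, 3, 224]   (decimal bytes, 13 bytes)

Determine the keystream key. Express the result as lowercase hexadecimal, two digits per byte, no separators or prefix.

dbfa651027d22054e0a759af56

Since enc = m ⊕ key, XORing both sides with m gives key = m ⊕ enc.
c7 ^ 1c = db
93 ^ 69 = fa
04 ^ 61 = 65
f4 ^ e4 = 10
ed ^ ca = 27
14 ^ c6 = d2
50 ^ 70 = 20
d9 ^ 8d = 54
b6 ^ 56 = e0
c9 ^ 6e = a7
e8 ^ b1 = 59
ac ^ 03 = af
b6 ^ e0 = 56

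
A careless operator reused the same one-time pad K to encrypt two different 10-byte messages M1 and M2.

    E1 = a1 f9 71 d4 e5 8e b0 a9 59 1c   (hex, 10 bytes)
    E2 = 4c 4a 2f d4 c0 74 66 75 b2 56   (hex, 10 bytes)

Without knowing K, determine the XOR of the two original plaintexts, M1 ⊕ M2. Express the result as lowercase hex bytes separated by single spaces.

ed b3 5e 00 25 fa d6 dc eb 4a

E1 ⊕ E2 = (M1 ⊕ K) ⊕ (M2 ⊕ K) = M1 ⊕ M2 — the shared key cancels under XOR.
a1 xor 4c = ed
f9 xor 4a = b3
71 xor 2f = 5e
d4 xor d4 = 00
e5 xor c0 = 25
8e xor 74 = fa
b0 xor 66 = d6
a9 xor 75 = dc
59 xor b2 = eb
1c xor 56 = 4a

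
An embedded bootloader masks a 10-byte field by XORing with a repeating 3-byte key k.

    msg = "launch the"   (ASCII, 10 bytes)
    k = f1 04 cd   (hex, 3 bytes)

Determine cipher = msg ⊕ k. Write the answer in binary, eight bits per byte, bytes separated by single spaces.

10011101 01100101 10111000 10011111 01100111 10100101 11010001 01110000 10100101 10010100

The 3-byte key repeats, so the effective keystream is f1 04 cd f1 04 cd f1 04 cd f1.
byte 0: 108 ⊕ 241 = 157
byte 1:  97 ⊕   4 = 101
byte 2: 117 ⊕ 205 = 184
byte 3: 110 ⊕ 241 = 159
byte 4:  99 ⊕   4 = 103
byte 5: 104 ⊕ 205 = 165
byte 6:  32 ⊕ 241 = 209
byte 7: 116 ⊕   4 = 112
byte 8: 104 ⊕ 205 = 165
byte 9: 101 ⊕ 241 = 148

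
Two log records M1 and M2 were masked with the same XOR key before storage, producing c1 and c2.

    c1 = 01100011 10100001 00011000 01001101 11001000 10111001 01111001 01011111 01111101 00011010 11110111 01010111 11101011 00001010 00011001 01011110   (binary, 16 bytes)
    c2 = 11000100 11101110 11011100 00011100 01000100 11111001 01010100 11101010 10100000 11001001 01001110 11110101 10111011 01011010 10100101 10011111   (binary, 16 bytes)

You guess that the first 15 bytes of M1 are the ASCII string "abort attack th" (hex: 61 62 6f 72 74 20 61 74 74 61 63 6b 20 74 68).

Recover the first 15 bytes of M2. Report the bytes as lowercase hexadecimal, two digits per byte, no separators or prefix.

c62dab23f8604cc1a9b2dac97024d4

First, c1 ⊕ c2 = (M1 ⊕ K) ⊕ (M2 ⊕ K) = M1 ⊕ M2, so the key drops out. Then M2 = (M1 ⊕ M2) ⊕ M1 over the first 15 bytes.
byte 0: (63 ⊕ c4) ⊕ 61 = a7 ⊕ 61 = c6
byte 1: (a1 ⊕ ee) ⊕ 62 = 4f ⊕ 62 = 2d
byte 2: (18 ⊕ dc) ⊕ 6f = c4 ⊕ 6f = ab
byte 3: (4d ⊕ 1c) ⊕ 72 = 51 ⊕ 72 = 23
byte 4: (c8 ⊕ 44) ⊕ 74 = 8c ⊕ 74 = f8
byte 5: (b9 ⊕ f9) ⊕ 20 = 40 ⊕ 20 = 60
byte 6: (79 ⊕ 54) ⊕ 61 = 2d ⊕ 61 = 4c
byte 7: (5f ⊕ ea) ⊕ 74 = b5 ⊕ 74 = c1
byte 8: (7d ⊕ a0) ⊕ 74 = dd ⊕ 74 = a9
byte 9: (1a ⊕ c9) ⊕ 61 = d3 ⊕ 61 = b2
byte 10: (f7 ⊕ 4e) ⊕ 63 = b9 ⊕ 63 = da
byte 11: (57 ⊕ f5) ⊕ 6b = a2 ⊕ 6b = c9
byte 12: (eb ⊕ bb) ⊕ 20 = 50 ⊕ 20 = 70
byte 13: (0a ⊕ 5a) ⊕ 74 = 50 ⊕ 74 = 24
byte 14: (19 ⊕ a5) ⊕ 68 = bc ⊕ 68 = d4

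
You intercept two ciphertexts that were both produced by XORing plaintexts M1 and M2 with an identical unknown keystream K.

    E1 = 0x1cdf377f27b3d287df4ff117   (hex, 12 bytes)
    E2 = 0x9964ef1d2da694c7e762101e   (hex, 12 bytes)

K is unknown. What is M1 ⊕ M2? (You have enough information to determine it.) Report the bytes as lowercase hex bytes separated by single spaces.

85 bb d8 62 0a 15 46 40 38 2d e1 09

E1 ⊕ E2 = (M1 ⊕ K) ⊕ (M2 ⊕ K) = M1 ⊕ M2 — the shared key cancels under XOR.
1c ^ 99 = 85
df ^ 64 = bb
37 ^ ef = d8
7f ^ 1d = 62
27 ^ 2d = 0a
b3 ^ a6 = 15
d2 ^ 94 = 46
87 ^ c7 = 40
df ^ e7 = 38
4f ^ 62 = 2d
f1 ^ 10 = e1
17 ^ 1e = 09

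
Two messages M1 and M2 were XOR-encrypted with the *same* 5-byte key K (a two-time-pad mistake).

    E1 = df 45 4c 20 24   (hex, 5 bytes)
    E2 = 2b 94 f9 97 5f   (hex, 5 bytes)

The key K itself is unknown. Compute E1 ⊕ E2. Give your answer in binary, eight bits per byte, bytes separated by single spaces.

E1 ⊕ E2 = (M1 ⊕ K) ⊕ (M2 ⊕ K) = M1 ⊕ M2 — the shared key cancels under XOR.
byte 0: df ⊕ 2b = f4
byte 1: 45 ⊕ 94 = d1
byte 2: 4c ⊕ f9 = b5
byte 3: 20 ⊕ 97 = b7
byte 4: 24 ⊕ 5f = 7b

11110100 11010001 10110101 10110111 01111011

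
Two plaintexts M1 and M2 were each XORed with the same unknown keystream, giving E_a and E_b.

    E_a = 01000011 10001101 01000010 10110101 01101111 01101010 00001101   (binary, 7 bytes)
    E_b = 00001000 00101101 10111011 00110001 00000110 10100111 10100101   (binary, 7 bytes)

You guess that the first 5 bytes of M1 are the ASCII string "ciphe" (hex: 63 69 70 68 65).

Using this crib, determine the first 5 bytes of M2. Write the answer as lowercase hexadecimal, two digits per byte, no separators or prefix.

First, E_a ⊕ E_b = (M1 ⊕ K) ⊕ (M2 ⊕ K) = M1 ⊕ M2, so the key drops out. Then M2 = (M1 ⊕ M2) ⊕ M1 over the first 5 bytes.
byte 0: (43 ^ 08) ^ 63 = 4b ^ 63 = 28
byte 1: (8d ^ 2d) ^ 69 = a0 ^ 69 = c9
byte 2: (42 ^ bb) ^ 70 = f9 ^ 70 = 89
byte 3: (b5 ^ 31) ^ 68 = 84 ^ 68 = ec
byte 4: (6f ^ 06) ^ 65 = 69 ^ 65 = 0c

28c989ec0c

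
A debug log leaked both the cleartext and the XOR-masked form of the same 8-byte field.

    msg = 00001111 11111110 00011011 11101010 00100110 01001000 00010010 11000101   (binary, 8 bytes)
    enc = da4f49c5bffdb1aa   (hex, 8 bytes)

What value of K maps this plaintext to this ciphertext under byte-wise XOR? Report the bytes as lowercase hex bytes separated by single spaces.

Since enc = msg ⊕ K, XORing both sides with msg gives K = msg ⊕ enc.
0f xor da = d5
fe xor 4f = b1
1b xor 49 = 52
ea xor c5 = 2f
26 xor bf = 99
48 xor fd = b5
12 xor b1 = a3
c5 xor aa = 6f

d5 b1 52 2f 99 b5 a3 6f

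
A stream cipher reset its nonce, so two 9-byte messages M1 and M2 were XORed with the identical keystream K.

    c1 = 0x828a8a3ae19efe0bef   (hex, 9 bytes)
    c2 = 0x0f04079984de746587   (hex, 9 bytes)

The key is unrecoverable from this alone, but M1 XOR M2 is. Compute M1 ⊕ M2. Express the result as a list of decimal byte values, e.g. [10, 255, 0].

c1 ⊕ c2 = (M1 ⊕ K) ⊕ (M2 ⊕ K) = M1 ⊕ M2 — the shared key cancels under XOR.
byte 0: 82 XOR 0f = 8d
byte 1: 8a XOR 04 = 8e
byte 2: 8a XOR 07 = 8d
byte 3: 3a XOR 99 = a3
byte 4: e1 XOR 84 = 65
byte 5: 9e XOR de = 40
byte 6: fe XOR 74 = 8a
byte 7: 0b XOR 65 = 6e
byte 8: ef XOR 87 = 68

[141, 142, 141, 163, 101, 64, 138, 110, 104]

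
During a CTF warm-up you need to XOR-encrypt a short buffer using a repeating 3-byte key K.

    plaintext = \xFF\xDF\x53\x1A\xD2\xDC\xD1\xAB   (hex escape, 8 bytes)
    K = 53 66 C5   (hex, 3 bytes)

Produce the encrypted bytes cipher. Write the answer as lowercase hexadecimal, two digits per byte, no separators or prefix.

acb99649b41982cd

The 3-byte key repeats, so the effective keystream is 53 66 c5 53 66 c5 53 66.
byte 0: 11111111 ^ 01010011 = 10101100
byte 1: 11011111 ^ 01100110 = 10111001
byte 2: 01010011 ^ 11000101 = 10010110
byte 3: 00011010 ^ 01010011 = 01001001
byte 4: 11010010 ^ 01100110 = 10110100
byte 5: 11011100 ^ 11000101 = 00011001
byte 6: 11010001 ^ 01010011 = 10000010
byte 7: 10101011 ^ 01100110 = 11001101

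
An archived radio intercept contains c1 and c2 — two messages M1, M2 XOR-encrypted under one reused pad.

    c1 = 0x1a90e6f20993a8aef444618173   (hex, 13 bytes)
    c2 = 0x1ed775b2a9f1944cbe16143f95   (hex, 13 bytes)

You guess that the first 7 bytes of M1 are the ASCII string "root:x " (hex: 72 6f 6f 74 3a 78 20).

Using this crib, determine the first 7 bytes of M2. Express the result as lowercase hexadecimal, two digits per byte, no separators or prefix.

7628fc349a1a1c

First, c1 ⊕ c2 = (M1 ⊕ K) ⊕ (M2 ⊕ K) = M1 ⊕ M2, so the key drops out. Then M2 = (M1 ⊕ M2) ⊕ M1 over the first 7 bytes.
byte 0: (1a xor 1e) xor 72 = 04 xor 72 = 76
byte 1: (90 xor d7) xor 6f = 47 xor 6f = 28
byte 2: (e6 xor 75) xor 6f = 93 xor 6f = fc
byte 3: (f2 xor b2) xor 74 = 40 xor 74 = 34
byte 4: (09 xor a9) xor 3a = a0 xor 3a = 9a
byte 5: (93 xor f1) xor 78 = 62 xor 78 = 1a
byte 6: (a8 xor 94) xor 20 = 3c xor 20 = 1c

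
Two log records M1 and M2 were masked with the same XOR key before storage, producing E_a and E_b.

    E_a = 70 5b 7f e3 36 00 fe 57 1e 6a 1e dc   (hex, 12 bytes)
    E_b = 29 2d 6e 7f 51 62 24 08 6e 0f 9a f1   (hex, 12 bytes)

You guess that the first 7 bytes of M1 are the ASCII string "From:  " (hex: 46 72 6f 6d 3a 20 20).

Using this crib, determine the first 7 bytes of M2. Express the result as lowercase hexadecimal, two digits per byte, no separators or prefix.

1f047ef15d42fa

First, E_a ⊕ E_b = (M1 ⊕ K) ⊕ (M2 ⊕ K) = M1 ⊕ M2, so the key drops out. Then M2 = (M1 ⊕ M2) ⊕ M1 over the first 7 bytes.
byte 0: (70 ⊕ 29) ⊕ 46 = 59 ⊕ 46 = 1f
byte 1: (5b ⊕ 2d) ⊕ 72 = 76 ⊕ 72 = 04
byte 2: (7f ⊕ 6e) ⊕ 6f = 11 ⊕ 6f = 7e
byte 3: (e3 ⊕ 7f) ⊕ 6d = 9c ⊕ 6d = f1
byte 4: (36 ⊕ 51) ⊕ 3a = 67 ⊕ 3a = 5d
byte 5: (00 ⊕ 62) ⊕ 20 = 62 ⊕ 20 = 42
byte 6: (fe ⊕ 24) ⊕ 20 = da ⊕ 20 = fa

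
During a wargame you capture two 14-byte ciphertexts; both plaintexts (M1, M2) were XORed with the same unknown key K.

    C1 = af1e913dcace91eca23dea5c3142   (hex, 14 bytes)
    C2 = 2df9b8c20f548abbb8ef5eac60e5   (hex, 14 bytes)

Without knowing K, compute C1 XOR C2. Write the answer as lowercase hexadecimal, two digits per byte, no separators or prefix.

82e729ffc59a1b571ad2b4f051a7

C1 ⊕ C2 = (M1 ⊕ K) ⊕ (M2 ⊕ K) = M1 ⊕ M2 — the shared key cancels under XOR.
175 ^  45 = 130
 30 ^ 249 = 231
145 ^ 184 =  41
 61 ^ 194 = 255
202 ^  15 = 197
206 ^  84 = 154
145 ^ 138 =  27
236 ^ 187 =  87
162 ^ 184 =  26
 61 ^ 239 = 210
234 ^  94 = 180
 92 ^ 172 = 240
 49 ^  96 =  81
 66 ^ 229 = 167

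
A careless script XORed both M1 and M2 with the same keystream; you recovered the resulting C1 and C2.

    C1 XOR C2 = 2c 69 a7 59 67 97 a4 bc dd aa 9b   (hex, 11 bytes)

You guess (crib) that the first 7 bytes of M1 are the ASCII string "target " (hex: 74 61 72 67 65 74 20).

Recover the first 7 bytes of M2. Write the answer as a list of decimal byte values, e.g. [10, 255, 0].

[88, 8, 213, 62, 2, 227, 132]

Since C1 ⊕ C2 = M1 ⊕ M2, XORing with the guessed M1 bytes yields the corresponding M2 bytes: M2 = (C1 ⊕ C2) ⊕ M1.
2c xor 74 = 58
69 xor 61 = 08
a7 xor 72 = d5
59 xor 67 = 3e
67 xor 65 = 02
97 xor 74 = e3
a4 xor 20 = 84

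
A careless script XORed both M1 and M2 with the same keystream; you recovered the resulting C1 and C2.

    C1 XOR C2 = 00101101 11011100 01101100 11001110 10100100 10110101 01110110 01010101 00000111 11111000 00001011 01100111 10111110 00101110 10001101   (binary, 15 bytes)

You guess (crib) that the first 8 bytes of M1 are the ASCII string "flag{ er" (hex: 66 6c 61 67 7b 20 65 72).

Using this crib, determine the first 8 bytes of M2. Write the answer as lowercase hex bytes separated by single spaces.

Since C1 ⊕ C2 = M1 ⊕ M2, XORing with the guessed M1 bytes yields the corresponding M2 bytes: M2 = (C1 ⊕ C2) ⊕ M1.
byte 0: 00101101 XOR 01100110 = 01001011
byte 1: 11011100 XOR 01101100 = 10110000
byte 2: 01101100 XOR 01100001 = 00001101
byte 3: 11001110 XOR 01100111 = 10101001
byte 4: 10100100 XOR 01111011 = 11011111
byte 5: 10110101 XOR 00100000 = 10010101
byte 6: 01110110 XOR 01100101 = 00010011
byte 7: 01010101 XOR 01110010 = 00100111

4b b0 0d a9 df 95 13 27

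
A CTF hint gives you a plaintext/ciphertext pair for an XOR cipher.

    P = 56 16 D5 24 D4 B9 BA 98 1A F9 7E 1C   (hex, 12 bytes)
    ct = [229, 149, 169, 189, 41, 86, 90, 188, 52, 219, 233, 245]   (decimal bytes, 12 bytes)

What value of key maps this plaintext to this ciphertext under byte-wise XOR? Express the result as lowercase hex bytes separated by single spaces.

Since ct = P ⊕ key, XORing both sides with P gives key = P ⊕ ct.
byte 0: 01010110 ⊕ 11100101 = 10110011
byte 1: 00010110 ⊕ 10010101 = 10000011
byte 2: 11010101 ⊕ 10101001 = 01111100
byte 3: 00100100 ⊕ 10111101 = 10011001
byte 4: 11010100 ⊕ 00101001 = 11111101
byte 5: 10111001 ⊕ 01010110 = 11101111
byte 6: 10111010 ⊕ 01011010 = 11100000
byte 7: 10011000 ⊕ 10111100 = 00100100
byte 8: 00011010 ⊕ 00110100 = 00101110
byte 9: 11111001 ⊕ 11011011 = 00100010
byte 10: 01111110 ⊕ 11101001 = 10010111
byte 11: 00011100 ⊕ 11110101 = 11101001

b3 83 7c 99 fd ef e0 24 2e 22 97 e9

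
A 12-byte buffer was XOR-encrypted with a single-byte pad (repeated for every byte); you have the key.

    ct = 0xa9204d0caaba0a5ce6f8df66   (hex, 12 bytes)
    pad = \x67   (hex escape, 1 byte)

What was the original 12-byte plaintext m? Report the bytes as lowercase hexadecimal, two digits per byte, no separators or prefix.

ce472a6bcddd6d3b819fb801

The 1-byte key repeats, so the effective keystream is 67 67 67 67 67 67 67 67 67 67 67 67.
byte 0: a9 XOR 67 = ce
byte 1: 20 XOR 67 = 47
byte 2: 4d XOR 67 = 2a
byte 3: 0c XOR 67 = 6b
byte 4: aa XOR 67 = cd
byte 5: ba XOR 67 = dd
byte 6: 0a XOR 67 = 6d
byte 7: 5c XOR 67 = 3b
byte 8: e6 XOR 67 = 81
byte 9: f8 XOR 67 = 9f
byte 10: df XOR 67 = b8
byte 11: 66 XOR 67 = 01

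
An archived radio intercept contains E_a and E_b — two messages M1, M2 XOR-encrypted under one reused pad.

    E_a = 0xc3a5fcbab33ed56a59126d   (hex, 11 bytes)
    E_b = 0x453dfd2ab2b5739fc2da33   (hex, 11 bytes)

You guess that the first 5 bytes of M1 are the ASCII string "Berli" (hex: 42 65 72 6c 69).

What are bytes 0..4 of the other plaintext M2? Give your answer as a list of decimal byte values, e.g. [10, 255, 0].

[196, 253, 115, 252, 104]

First, E_a ⊕ E_b = (M1 ⊕ K) ⊕ (M2 ⊕ K) = M1 ⊕ M2, so the key drops out. Then M2 = (M1 ⊕ M2) ⊕ M1 over the first 5 bytes.
byte 0: (c3 ^ 45) ^ 42 = 86 ^ 42 = c4
byte 1: (a5 ^ 3d) ^ 65 = 98 ^ 65 = fd
byte 2: (fc ^ fd) ^ 72 = 01 ^ 72 = 73
byte 3: (ba ^ 2a) ^ 6c = 90 ^ 6c = fc
byte 4: (b3 ^ b2) ^ 69 = 01 ^ 69 = 68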